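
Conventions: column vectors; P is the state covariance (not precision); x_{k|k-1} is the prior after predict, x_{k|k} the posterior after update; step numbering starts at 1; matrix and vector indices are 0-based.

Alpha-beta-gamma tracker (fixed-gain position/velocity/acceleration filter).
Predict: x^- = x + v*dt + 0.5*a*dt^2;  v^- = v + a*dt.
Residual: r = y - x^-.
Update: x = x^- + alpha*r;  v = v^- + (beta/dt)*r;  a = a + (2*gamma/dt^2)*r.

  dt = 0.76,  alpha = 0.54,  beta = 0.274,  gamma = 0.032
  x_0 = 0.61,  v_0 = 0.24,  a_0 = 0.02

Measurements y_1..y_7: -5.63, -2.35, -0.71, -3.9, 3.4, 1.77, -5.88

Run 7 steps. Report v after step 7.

step 1: x_pred=0.7982  r=-6.4282  x^+=-2.6730  v^+=-2.0623  a^+=-0.6923
step 2: x_pred=-4.4403  r=2.0903  x^+=-3.3116  v^+=-1.8348  a^+=-0.4606
step 3: x_pred=-4.8391  r=4.1291  x^+=-2.6094  v^+=-0.6963  a^+=-0.0031
step 4: x_pred=-3.1394  r=-0.7606  x^+=-3.5501  v^+=-0.9729  a^+=-0.0874
step 5: x_pred=-4.3148  r=7.7148  x^+=-0.1488  v^+=1.7421  a^+=0.7674
step 6: x_pred=1.3968  r=0.3732  x^+=1.5983  v^+=2.4599  a^+=0.8088
step 7: x_pred=3.7014  r=-9.5814  x^+=-1.4726  v^+=-0.3798  a^+=-0.2529

v_post = -0.3798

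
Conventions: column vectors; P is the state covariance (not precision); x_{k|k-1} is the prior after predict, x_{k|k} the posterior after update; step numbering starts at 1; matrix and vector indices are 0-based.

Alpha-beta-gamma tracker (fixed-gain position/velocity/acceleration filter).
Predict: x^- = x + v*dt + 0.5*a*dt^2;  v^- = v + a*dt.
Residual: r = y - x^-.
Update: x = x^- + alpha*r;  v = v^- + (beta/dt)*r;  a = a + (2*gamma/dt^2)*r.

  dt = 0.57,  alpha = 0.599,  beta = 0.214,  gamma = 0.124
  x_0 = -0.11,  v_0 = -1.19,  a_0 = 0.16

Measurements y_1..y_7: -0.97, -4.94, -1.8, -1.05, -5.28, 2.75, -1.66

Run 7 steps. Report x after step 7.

step 1: x_pred=-0.7623  r=-0.2077  x^+=-0.8867  v^+=-1.1768  a^+=0.0015
step 2: x_pred=-1.5572  r=-3.3828  x^+=-3.5835  v^+=-2.4460  a^+=-2.5806
step 3: x_pred=-5.3969  r=3.5969  x^+=-3.2424  v^+=-2.5665  a^+=0.1649
step 4: x_pred=-4.6785  r=3.6285  x^+=-2.5050  v^+=-1.1102  a^+=2.9346
step 5: x_pred=-2.6611  r=-2.6189  x^+=-4.2298  v^+=-0.4207  a^+=0.9356
step 6: x_pred=-4.3176  r=7.0676  x^+=-0.0841  v^+=2.7660  a^+=6.3304
step 7: x_pred=2.5209  r=-4.1809  x^+=0.0165  v^+=4.8047  a^+=3.1391

x_post = 0.0165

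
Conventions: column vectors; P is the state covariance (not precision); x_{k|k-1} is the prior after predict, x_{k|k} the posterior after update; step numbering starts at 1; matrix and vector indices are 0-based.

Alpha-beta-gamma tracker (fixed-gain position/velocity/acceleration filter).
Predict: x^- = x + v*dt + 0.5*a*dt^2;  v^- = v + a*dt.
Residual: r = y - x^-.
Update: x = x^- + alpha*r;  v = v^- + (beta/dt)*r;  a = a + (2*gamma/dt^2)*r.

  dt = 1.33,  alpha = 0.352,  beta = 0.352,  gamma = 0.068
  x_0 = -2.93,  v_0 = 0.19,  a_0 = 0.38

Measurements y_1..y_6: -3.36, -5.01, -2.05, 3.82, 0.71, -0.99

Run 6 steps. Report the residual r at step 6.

resid = -6.5332

step 1: x_pred=-2.3412  r=-1.0188  x^+=-2.6998  v^+=0.4258  a^+=0.3017
step 2: x_pred=-1.8667  r=-3.1433  x^+=-2.9732  v^+=-0.0049  a^+=0.0600
step 3: x_pred=-2.9266  r=0.8766  x^+=-2.6181  v^+=0.3069  a^+=0.1274
step 4: x_pred=-2.0972  r=5.9172  x^+=-0.0143  v^+=2.0424  a^+=0.5823
step 5: x_pred=3.2171  r=-2.5071  x^+=2.3346  v^+=2.1534  a^+=0.3896
step 6: x_pred=5.5432  r=-6.5332  x^+=3.2435  v^+=0.9424  a^+=-0.1127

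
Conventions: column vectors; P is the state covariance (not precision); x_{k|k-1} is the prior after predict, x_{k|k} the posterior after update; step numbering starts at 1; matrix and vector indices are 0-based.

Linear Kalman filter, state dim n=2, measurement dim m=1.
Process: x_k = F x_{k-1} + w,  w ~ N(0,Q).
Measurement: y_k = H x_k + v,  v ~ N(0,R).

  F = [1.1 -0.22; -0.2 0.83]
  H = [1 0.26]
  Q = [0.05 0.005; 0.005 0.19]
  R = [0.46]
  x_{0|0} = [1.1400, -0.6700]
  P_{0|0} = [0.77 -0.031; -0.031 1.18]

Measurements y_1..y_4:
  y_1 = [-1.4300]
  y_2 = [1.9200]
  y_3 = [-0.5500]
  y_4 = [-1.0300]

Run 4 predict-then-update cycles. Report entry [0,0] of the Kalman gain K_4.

K[0,0] = 0.6177

step 1: x^-=[1.4014, -0.7841]  P^-=[1.0538 -0.4095; -0.4095 1.0440]  S=[1.3714]  K=[0.6908; -0.1007]  nu=[-2.6275]  x^+=[-0.4136, -0.5195]  P^+=[0.3994 -0.3141; -0.3141 1.0301]
step 2: x^-=[-0.3407, -0.3485]  P^-=[0.7352 -0.5716; -0.5716 1.0199]  S=[0.9669]  K=[0.6067; -0.3169]  nu=[2.3513]  x^+=[1.0858, -1.0936]  P^+=[0.3793 -0.3857; -0.3857 0.9228]
step 3: x^-=[1.4349, -1.1249]  P^-=[0.7404 -0.6161; -0.6161 0.9689]  S=[0.9455]  K=[0.6136; -0.3851]  nu=[-1.6925]  x^+=[0.3964, -0.4730]  P^+=[0.3843 -0.3926; -0.3926 0.8287]
step 4: x^-=[0.5401, -0.4719]  P^-=[0.7452 -0.6066; -0.6066 0.9066]  S=[0.9510]  K=[0.6177; -0.3900]  nu=[-1.4474]  x^+=[-0.3540, 0.0926]  P^+=[0.3823 -0.3775; -0.3775 0.7620]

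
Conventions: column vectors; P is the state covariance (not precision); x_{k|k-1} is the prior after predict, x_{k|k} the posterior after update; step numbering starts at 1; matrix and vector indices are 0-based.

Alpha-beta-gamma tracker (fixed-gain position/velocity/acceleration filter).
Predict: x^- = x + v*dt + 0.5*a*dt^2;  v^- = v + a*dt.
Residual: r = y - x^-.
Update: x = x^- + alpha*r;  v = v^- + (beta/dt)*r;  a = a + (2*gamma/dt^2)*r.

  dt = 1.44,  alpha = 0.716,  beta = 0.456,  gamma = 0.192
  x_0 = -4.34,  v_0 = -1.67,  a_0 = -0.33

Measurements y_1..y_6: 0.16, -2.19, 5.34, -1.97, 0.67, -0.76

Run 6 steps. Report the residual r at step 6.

step 1: x_pred=-7.0869  r=7.2469  x^+=-1.8981  v^+=0.1497  a^+=1.0120
step 2: x_pred=-0.6333  r=-1.5567  x^+=-1.7479  v^+=1.1140  a^+=0.7238
step 3: x_pred=0.6067  r=4.7333  x^+=3.9957  v^+=3.6551  a^+=1.6003
step 4: x_pred=10.9183  r=-12.8883  x^+=1.6903  v^+=1.8783  a^+=-0.7864
step 5: x_pred=3.5796  r=-2.9096  x^+=1.4963  v^+=-0.1756  a^+=-1.3252
step 6: x_pred=-0.1305  r=-0.6295  x^+=-0.5812  v^+=-2.2833  a^+=-1.4418

resid = -0.6295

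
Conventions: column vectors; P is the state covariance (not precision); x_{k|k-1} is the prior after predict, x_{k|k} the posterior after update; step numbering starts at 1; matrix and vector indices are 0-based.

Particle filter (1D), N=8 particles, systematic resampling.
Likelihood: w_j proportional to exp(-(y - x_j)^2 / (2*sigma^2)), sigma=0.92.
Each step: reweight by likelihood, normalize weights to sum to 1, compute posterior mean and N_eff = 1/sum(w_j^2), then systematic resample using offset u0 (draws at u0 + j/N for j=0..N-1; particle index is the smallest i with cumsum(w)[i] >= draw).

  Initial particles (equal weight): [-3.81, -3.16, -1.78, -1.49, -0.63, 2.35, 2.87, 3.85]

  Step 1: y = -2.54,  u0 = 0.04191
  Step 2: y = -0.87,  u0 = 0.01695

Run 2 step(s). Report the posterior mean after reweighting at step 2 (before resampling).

step 1: w=[0.1524, 0.3149, 0.2809, 0.2060, 0.0458, 0.0000, 0.0000, 0.0000]  mean=-2.4115  Neff=4.0679  idx=[0, 1, 1, 1, 2, 2, 3, 3]
step 2: w=[0.0020, 0.0152, 0.0152, 0.0152, 0.2070, 0.2070, 0.2691, 0.2691]  mean=-1.6912  Neff=4.3247  idx=[1, 4, 5, 5, 6, 6, 7, 7]

post_mean = -1.6912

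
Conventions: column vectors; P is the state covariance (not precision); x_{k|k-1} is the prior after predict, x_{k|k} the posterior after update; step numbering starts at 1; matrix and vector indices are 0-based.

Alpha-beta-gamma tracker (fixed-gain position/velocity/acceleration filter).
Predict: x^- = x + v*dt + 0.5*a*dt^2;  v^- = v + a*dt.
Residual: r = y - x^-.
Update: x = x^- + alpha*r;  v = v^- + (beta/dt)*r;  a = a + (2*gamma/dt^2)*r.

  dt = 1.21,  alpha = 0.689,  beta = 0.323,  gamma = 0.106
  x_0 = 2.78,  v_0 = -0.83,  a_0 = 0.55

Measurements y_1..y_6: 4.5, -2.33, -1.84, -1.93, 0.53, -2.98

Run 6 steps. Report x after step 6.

step 1: x_pred=2.1783  r=2.3217  x^+=3.7780  v^+=0.4553  a^+=0.8862
step 2: x_pred=4.9775  r=-7.3075  x^+=-0.0574  v^+=-0.4232  a^+=-0.1719
step 3: x_pred=-0.6953  r=-1.1447  x^+=-1.4840  v^+=-0.9368  a^+=-0.3377
step 4: x_pred=-2.8647  r=0.9347  x^+=-2.2207  v^+=-1.0959  a^+=-0.2024
step 5: x_pred=-3.6949  r=4.2249  x^+=-0.7839  v^+=-0.2130  a^+=0.4094
step 6: x_pred=-0.7419  r=-2.2381  x^+=-2.2840  v^+=-0.3150  a^+=0.0853

x_post = -2.2840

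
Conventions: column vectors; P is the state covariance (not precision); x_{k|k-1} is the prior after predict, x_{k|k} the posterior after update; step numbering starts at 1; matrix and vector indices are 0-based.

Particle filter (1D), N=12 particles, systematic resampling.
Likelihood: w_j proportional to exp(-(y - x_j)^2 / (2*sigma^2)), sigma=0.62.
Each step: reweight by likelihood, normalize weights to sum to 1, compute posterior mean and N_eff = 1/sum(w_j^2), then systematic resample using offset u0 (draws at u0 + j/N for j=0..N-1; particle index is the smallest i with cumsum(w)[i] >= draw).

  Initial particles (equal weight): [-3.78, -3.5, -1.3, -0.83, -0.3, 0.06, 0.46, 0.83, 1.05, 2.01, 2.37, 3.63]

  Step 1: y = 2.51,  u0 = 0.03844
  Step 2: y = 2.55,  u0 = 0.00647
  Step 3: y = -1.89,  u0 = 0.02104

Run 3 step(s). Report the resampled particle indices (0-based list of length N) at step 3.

resampled_idx = [0, 0, 0, 1, 1, 1, 2, 2, 2, 3, 3, 3]

step 1: w=[0.0000, 0.0000, 0.0000, 0.0000, 0.0000, 0.0002, 0.0021, 0.0128, 0.0315, 0.3638, 0.4910, 0.0985]  mean=2.2973  Neff=2.6020  idx=[8, 9, 9, 9, 9, 10, 10, 10, 10, 10, 10, 11]
step 2: w=[0.0061, 0.0781, 0.0781, 0.0781, 0.0781, 0.1094, 0.1094, 0.1094, 0.1094, 0.1094, 0.1094, 0.0250]  mean=2.2810  Neff=10.3215  idx=[1, 2, 3, 4, 5, 5, 6, 7, 8, 9, 9, 10]
step 3: w=[0.2395, 0.2395, 0.2395, 0.2395, 0.0052, 0.0052, 0.0052, 0.0052, 0.0052, 0.0052, 0.0052, 0.0052]  mean=2.0251  Neff=4.3540  idx=[0, 0, 0, 1, 1, 1, 2, 2, 2, 3, 3, 3]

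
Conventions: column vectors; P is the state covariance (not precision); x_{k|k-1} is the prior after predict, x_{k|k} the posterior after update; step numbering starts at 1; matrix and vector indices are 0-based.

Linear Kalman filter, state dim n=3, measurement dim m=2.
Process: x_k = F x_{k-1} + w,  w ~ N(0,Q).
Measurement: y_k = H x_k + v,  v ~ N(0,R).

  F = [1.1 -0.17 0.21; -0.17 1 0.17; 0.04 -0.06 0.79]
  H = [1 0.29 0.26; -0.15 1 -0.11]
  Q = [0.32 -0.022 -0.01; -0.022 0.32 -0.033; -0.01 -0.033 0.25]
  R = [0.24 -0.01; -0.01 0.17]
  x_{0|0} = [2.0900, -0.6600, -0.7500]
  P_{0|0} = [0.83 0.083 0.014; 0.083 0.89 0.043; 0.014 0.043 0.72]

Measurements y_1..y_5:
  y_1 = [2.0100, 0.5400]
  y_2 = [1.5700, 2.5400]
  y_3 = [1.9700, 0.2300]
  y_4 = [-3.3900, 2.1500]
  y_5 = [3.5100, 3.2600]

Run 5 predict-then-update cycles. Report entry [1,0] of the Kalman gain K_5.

step 1: x^-=[2.2537, -1.1428, -0.4693]  P^-=[1.3541 -0.1992 0.1550; -0.1992 1.2404 0.0406; 0.1550 0.0406 0.7003]  S=[1.7169 -0.0778; -0.0778 1.5053]  K=[0.7677 -0.2389; 0.1381 0.8480; 0.2018 -0.0292]  nu=[0.2097, 1.9692]  x^+=[1.9442, 0.5562, -0.4845]  P^+=[0.2278 -0.0281 -0.1271; -0.0281 0.1433 0.0430; -0.1271 0.0430 0.6281]
step 2: x^-=[1.9423, 0.1433, -0.3384]  P^-=[0.5762 -0.1097 -0.0101; -0.1097 0.5196 0.0896; -0.0101 0.0896 0.6309]  S=[0.8472 -0.0468; -0.0468 0.7230]  K=[0.6268 -0.2292; 0.1165 0.7353; 0.2148 0.0439]  nu=[-0.3259, 2.6509]  x^+=[1.1306, 2.0544, -0.2921]  P^+=[0.1919 -0.0294 -0.1179; -0.0294 0.1252 0.0527; -0.1179 0.0527 0.5913]
step 3: x^-=[0.8331, 1.8125, -0.3088]  P^-=[0.5347 -0.0996 -0.0112; -0.0996 0.5026 0.0922; -0.0112 0.0922 0.6075]  S=[0.8083 -0.0344; -0.0344 0.7012]  K=[0.6126 -0.2246; 0.1178 0.7294; 0.2167 0.0492]  nu=[0.6916, -1.4915]  x^+=[1.5917, 0.8061, -0.2324]  P^+=[0.1865 -0.0286 -0.1114; -0.0286 0.1243 0.0520; -0.1114 0.0520 0.5686]
step 4: x^-=[1.5651, 0.4960, -0.1683]  P^-=[0.5299 -0.0974 -0.0095; -0.0974 0.4999 0.0880; -0.0095 0.0880 0.5938]  S=[0.8039 -0.0332; -0.0332 0.6986]  K=[0.6117 -0.2227; 0.1177 0.7283; 0.2138 0.0446]  nu=[-5.0552, 1.8702]  x^+=[-1.9438, 1.2632, -1.1655]  P^+=[0.1854 -0.0281 -0.1084; -0.0281 0.1240 0.0504; -0.1084 0.0504 0.5563]
step 5: x^-=[-2.5977, 1.3955, -1.0743]  P^-=[0.5292 -0.0969 -0.0087; -0.0969 0.4983 0.0847; -0.0087 0.0847 0.5864]  S=[0.8028 -0.0337; -0.0337 0.6975]  K=[0.6121 -0.2218; 0.1173 0.7276; 0.2113 0.0410]  nu=[5.9823, 1.3567]  x^+=[0.7632, 3.0844, 0.2457]  P^+=[0.1850 -0.0278 -0.1070; -0.0278 0.1238 0.0493; -0.1070 0.0493 0.5500]

K[1,0] = 0.1173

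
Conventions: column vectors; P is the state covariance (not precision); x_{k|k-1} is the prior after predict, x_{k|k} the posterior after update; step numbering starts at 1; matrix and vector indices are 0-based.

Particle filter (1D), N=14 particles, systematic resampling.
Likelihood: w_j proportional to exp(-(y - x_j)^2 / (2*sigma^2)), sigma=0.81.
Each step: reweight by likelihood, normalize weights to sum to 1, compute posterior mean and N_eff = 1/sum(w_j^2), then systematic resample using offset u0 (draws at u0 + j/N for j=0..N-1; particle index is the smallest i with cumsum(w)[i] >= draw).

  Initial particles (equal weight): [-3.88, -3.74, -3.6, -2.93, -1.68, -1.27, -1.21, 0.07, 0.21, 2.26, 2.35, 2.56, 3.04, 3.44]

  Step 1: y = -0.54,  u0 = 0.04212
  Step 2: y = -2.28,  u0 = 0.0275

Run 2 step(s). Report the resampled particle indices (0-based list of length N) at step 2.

resampled_idx = [0, 0, 0, 1, 1, 2, 2, 3, 4, 4, 5, 6, 7, 7]

step 1: w=[0.0001, 0.0001, 0.0003, 0.0041, 0.1171, 0.2101, 0.2239, 0.2374, 0.2054, 0.0008, 0.0005, 0.0002, 0.0000, 0.0000]  mean=-0.6846  Neff=4.8411  idx=[4, 4, 5, 5, 5, 6, 6, 6, 7, 7, 7, 8, 8, 8]
step 2: w=[0.1799, 0.1799, 0.1088, 0.1088, 0.1088, 0.0989, 0.0989, 0.0989, 0.0035, 0.0035, 0.0035, 0.0021, 0.0021, 0.0021]  mean=-1.3763  Neff=7.7103  idx=[0, 0, 0, 1, 1, 2, 2, 3, 4, 4, 5, 6, 7, 7]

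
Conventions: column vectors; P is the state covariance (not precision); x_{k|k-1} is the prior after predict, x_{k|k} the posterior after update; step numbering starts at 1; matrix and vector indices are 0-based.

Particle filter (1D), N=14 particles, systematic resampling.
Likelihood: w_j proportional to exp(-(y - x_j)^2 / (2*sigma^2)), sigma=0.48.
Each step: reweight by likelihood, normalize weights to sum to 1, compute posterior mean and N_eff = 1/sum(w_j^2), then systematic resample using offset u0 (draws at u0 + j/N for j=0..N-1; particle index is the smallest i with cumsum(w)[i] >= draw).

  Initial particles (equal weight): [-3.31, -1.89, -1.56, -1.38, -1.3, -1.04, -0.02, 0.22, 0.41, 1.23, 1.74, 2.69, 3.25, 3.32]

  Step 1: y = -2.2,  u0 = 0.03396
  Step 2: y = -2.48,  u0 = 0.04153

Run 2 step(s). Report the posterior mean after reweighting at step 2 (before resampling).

post_mean = -1.8978

step 1: w=[0.0394, 0.4637, 0.2348, 0.1328, 0.0985, 0.0308, 0.0000, 0.0000, 0.0000, 0.0000, 0.0000, 0.0000, 0.0000, 0.0000]  mean=-1.7164  Neff=3.3336  idx=[0, 1, 1, 1, 1, 1, 1, 2, 2, 2, 3, 3, 4, 4]
step 2: w=[0.0596, 0.1248, 0.1248, 0.1248, 0.1248, 0.1248, 0.1248, 0.0423, 0.0423, 0.0423, 0.0192, 0.0192, 0.0129, 0.0129]  mean=-1.8978  Neff=9.6605  idx=[0, 1, 1, 2, 3, 3, 4, 4, 5, 6, 6, 7, 9, 11]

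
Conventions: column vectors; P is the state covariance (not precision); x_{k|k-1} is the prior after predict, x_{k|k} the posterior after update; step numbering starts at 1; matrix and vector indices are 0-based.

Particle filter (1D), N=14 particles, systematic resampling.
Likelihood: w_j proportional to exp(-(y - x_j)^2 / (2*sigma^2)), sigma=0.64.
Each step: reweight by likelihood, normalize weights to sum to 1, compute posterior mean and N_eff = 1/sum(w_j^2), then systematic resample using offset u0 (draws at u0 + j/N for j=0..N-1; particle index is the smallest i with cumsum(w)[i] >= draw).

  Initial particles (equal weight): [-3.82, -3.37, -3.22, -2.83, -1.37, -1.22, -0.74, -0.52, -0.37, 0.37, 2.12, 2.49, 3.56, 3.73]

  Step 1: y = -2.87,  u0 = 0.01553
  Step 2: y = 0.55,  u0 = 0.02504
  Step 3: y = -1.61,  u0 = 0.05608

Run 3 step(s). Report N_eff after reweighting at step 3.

N_eff = 13.4551

step 1: w=[0.1095, 0.2429, 0.2838, 0.3289, 0.0211, 0.0119, 0.0013, 0.0004, 0.0002, 0.0000, 0.0000, 0.0000, 0.0000, 0.0000]  mean=-3.1263  Neff=3.8415  idx=[0, 0, 1, 1, 1, 2, 2, 2, 2, 3, 3, 3, 3, 3]
step 2: w=[0.0000, 0.0000, 0.0016, 0.0016, 0.0016, 0.0064, 0.0064, 0.0064, 0.0064, 0.1939, 0.1939, 0.1939, 0.1939, 0.1939]  mean=-2.8426  Neff=5.3151  idx=[8, 9, 9, 10, 10, 10, 11, 11, 11, 12, 12, 13, 13, 13]
step 3: w=[0.0196, 0.0754, 0.0754, 0.0754, 0.0754, 0.0754, 0.0754, 0.0754, 0.0754, 0.0754, 0.0754, 0.0754, 0.0754, 0.0754]  mean=-2.8376  Neff=13.4551  idx=[1, 2, 3, 4, 5, 6, 7, 8, 9, 10, 10, 11, 12, 13]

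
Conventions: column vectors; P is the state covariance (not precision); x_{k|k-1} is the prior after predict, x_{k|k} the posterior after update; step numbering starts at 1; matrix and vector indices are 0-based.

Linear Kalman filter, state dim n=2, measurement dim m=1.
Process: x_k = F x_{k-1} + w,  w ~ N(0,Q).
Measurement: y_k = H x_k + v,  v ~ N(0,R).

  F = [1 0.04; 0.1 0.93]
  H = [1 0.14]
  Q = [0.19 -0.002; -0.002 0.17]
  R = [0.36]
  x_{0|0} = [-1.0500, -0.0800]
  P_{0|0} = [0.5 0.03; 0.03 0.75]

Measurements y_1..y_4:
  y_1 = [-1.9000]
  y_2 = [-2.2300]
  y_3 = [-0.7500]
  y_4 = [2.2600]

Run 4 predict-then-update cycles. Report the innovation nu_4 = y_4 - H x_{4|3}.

innov = [3.6443]

step 1: x^-=[-1.0532, -0.1794]  P^-=[0.6936 0.1039; 0.1039 0.8293]  S=[1.0990]  K=[0.6444; 0.2002]  nu=[-0.8217]  x^+=[-1.5827, -0.3439]  P^+=[0.2373 -0.0379; -0.0379 0.7852]
step 2: x^-=[-1.5964, -0.4781]  P^-=[0.4255 0.0156; 0.0156 0.8445]  S=[0.8064]  K=[0.5304; 0.1659]  nu=[-0.5666]  x^+=[-1.8970, -0.5721]  P^+=[0.1987 -0.0554; -0.0554 0.8223]
step 3: x^-=[-1.9198, -0.7218]  P^-=[0.3856 -0.0033; -0.0033 0.8729]  S=[0.7618]  K=[0.5056; 0.1561]  nu=[1.2709]  x^+=[-1.2773, -0.5234]  P^+=[0.1909 -0.0634; -0.0634 0.8543]
step 4: x^-=[-1.2983, -0.6144]  P^-=[0.3772 -0.0103; -0.0103 0.8990]  S=[0.7519]  K=[0.4997; 0.1536]  nu=[3.6443]  x^+=[0.5228, -0.0546]  P^+=[0.1894 -0.0681; -0.0681 0.8812]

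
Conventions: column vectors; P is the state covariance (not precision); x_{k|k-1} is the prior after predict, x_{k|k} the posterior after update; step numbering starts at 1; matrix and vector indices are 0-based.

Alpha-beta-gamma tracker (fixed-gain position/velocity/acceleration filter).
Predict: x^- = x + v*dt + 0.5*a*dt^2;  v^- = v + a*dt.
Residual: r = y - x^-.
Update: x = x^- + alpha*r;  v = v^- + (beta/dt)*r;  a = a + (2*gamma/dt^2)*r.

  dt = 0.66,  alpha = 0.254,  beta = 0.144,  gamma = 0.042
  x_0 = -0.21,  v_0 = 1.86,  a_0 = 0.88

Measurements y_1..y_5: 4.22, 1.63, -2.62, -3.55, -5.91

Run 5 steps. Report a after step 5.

a_post = -4.0191

step 1: x_pred=1.2093  r=3.0107  x^+=1.9740  v^+=3.0977  a^+=1.4606
step 2: x_pred=4.3366  r=-2.7066  x^+=3.6491  v^+=3.4711  a^+=0.9387
step 3: x_pred=6.1445  r=-8.7645  x^+=3.9183  v^+=2.1784  a^+=-0.7515
step 4: x_pred=5.1924  r=-8.7424  x^+=2.9718  v^+=-0.2250  a^+=-2.4373
step 5: x_pred=2.2925  r=-8.2025  x^+=0.2090  v^+=-3.6233  a^+=-4.0191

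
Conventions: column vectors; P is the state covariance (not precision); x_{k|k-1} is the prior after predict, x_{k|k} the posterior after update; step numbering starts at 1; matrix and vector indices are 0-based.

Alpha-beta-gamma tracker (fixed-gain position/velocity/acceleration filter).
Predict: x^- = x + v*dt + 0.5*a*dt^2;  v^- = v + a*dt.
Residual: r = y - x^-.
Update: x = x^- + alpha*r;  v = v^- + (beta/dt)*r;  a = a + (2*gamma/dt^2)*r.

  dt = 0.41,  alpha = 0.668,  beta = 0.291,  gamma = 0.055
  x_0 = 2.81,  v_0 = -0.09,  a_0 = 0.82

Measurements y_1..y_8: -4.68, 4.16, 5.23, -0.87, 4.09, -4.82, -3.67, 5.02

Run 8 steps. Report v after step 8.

step 1: x_pred=2.8420  r=-7.5220  x^+=-2.1827  v^+=-5.0926  a^+=-4.1022
step 2: x_pred=-4.6154  r=8.7754  x^+=1.2466  v^+=-0.5461  a^+=1.6402
step 3: x_pred=1.1605  r=4.0695  x^+=3.8789  v^+=3.0147  a^+=4.3032
step 4: x_pred=5.4767  r=-6.3467  x^+=1.2371  v^+=0.2745  a^+=0.1501
step 5: x_pred=1.3622  r=2.7278  x^+=3.1844  v^+=2.2720  a^+=1.9351
step 6: x_pred=4.2786  r=-9.0986  x^+=-1.7993  v^+=-3.3923  a^+=-4.0188
step 7: x_pred=-3.5279  r=-0.1421  x^+=-3.6228  v^+=-5.1409  a^+=-4.1118
step 8: x_pred=-6.0762  r=11.0962  x^+=1.3361  v^+=1.0489  a^+=3.1493

v_post = 1.0489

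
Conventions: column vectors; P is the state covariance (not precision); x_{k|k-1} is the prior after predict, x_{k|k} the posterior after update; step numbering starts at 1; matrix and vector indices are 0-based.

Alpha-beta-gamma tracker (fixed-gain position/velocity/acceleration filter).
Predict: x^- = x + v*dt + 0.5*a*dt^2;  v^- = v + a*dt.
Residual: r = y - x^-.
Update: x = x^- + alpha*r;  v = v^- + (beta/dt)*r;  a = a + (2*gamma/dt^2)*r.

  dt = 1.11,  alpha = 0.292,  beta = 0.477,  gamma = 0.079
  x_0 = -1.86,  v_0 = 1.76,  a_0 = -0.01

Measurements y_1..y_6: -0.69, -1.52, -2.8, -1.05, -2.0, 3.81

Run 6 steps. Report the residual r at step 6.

step 1: x_pred=0.0874  r=-0.7774  x^+=-0.1396  v^+=1.4148  a^+=-0.1097
step 2: x_pred=1.3633  r=-2.8833  x^+=0.5214  v^+=0.0540  a^+=-0.4794
step 3: x_pred=0.2860  r=-3.0860  x^+=-0.6151  v^+=-1.8043  a^+=-0.8752
step 4: x_pred=-3.1571  r=2.1071  x^+=-2.5418  v^+=-1.8703  a^+=-0.6050
step 5: x_pred=-4.9905  r=2.9905  x^+=-4.1173  v^+=-1.2567  a^+=-0.2215
step 6: x_pred=-5.6486  r=9.4586  x^+=-2.8867  v^+=2.5621  a^+=0.9915

resid = 9.4586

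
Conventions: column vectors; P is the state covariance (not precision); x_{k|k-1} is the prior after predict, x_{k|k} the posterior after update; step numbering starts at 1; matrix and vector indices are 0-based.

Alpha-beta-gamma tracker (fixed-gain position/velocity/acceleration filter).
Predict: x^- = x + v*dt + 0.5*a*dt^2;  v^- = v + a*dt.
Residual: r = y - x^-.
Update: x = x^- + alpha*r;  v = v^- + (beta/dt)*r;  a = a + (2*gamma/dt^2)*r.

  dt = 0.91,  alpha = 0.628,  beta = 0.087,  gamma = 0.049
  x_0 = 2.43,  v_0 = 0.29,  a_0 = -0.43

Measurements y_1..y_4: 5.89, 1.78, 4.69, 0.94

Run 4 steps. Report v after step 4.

step 1: x_pred=2.5159  r=3.3741  x^+=4.6348  v^+=0.2213  a^+=-0.0307
step 2: x_pred=4.8235  r=-3.0435  x^+=2.9122  v^+=-0.0976  a^+=-0.3909
step 3: x_pred=2.6615  r=2.0285  x^+=3.9354  v^+=-0.2594  a^+=-0.1508
step 4: x_pred=3.6369  r=-2.6969  x^+=1.9433  v^+=-0.6544  a^+=-0.4700

v_post = -0.6544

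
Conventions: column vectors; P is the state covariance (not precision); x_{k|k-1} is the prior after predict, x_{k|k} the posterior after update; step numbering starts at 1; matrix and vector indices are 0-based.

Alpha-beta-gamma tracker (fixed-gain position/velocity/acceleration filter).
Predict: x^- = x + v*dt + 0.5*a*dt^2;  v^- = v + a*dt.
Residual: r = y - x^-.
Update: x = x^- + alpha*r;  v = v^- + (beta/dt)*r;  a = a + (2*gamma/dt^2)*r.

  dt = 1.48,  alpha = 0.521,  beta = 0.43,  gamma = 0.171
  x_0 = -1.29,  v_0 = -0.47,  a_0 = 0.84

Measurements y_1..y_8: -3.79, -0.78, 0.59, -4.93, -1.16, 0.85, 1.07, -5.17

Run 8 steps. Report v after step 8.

v_post = -0.6579

step 1: x_pred=-1.0656  r=-2.7244  x^+=-2.4850  v^+=-0.0183  a^+=0.4146
step 2: x_pred=-2.0581  r=1.2781  x^+=-1.3922  v^+=0.9666  a^+=0.6142
step 3: x_pred=0.7111  r=-0.1211  x^+=0.6480  v^+=1.8404  a^+=0.5953
step 4: x_pred=4.0238  r=-8.9538  x^+=-0.6411  v^+=0.1200  a^+=-0.8027
step 5: x_pred=-1.3427  r=0.1827  x^+=-1.2475  v^+=-1.0150  a^+=-0.7742
step 6: x_pred=-3.5976  r=4.4476  x^+=-1.2804  v^+=-0.8686  a^+=-0.0798
step 7: x_pred=-2.6533  r=3.7233  x^+=-0.7135  v^+=0.0951  a^+=0.5016
step 8: x_pred=-0.0235  r=-5.1465  x^+=-2.7048  v^+=-0.6579  a^+=-0.3020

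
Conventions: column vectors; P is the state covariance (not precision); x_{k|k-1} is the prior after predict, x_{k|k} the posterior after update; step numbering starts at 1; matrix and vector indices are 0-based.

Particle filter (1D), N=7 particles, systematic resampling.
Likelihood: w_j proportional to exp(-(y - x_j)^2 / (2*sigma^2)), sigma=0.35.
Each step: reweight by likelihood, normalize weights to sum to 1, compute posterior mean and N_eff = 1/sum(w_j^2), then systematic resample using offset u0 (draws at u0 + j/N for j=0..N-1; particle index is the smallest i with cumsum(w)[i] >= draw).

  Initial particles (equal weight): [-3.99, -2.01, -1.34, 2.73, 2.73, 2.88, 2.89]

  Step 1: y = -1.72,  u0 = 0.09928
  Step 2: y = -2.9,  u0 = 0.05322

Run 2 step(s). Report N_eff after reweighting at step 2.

N_eff = 4.0074

step 1: w=[0.0000, 0.5612, 0.4388, 0.0000, 0.0000, 0.0000, 0.0000]  mean=-1.7160  Neff=1.9705  idx=[1, 1, 1, 1, 2, 2, 2]
step 2: w=[0.2498, 0.2498, 0.2498, 0.2498, 0.0003, 0.0003, 0.0003]  mean=-2.0094  Neff=4.0074  idx=[0, 0, 1, 1, 2, 3, 3]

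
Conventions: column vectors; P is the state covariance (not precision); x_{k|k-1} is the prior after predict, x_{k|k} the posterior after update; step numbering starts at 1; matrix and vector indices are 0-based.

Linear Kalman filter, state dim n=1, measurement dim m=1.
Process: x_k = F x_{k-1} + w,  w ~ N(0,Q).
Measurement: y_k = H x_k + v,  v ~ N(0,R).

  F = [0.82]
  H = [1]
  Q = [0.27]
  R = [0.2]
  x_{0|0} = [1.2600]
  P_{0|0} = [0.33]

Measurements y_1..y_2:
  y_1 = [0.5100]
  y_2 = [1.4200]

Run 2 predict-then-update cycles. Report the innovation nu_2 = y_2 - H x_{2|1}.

step 1: x^-=[1.0332]  P^-=[0.4919]  S=[0.6919]  K=[0.7109]  nu=[-0.5232]  x^+=[0.6612]  P^+=[0.1422]
step 2: x^-=[0.5422]  P^-=[0.3656]  S=[0.5656]  K=[0.6464]  nu=[0.8778]  x^+=[1.1096]  P^+=[0.1293]

innov = [0.8778]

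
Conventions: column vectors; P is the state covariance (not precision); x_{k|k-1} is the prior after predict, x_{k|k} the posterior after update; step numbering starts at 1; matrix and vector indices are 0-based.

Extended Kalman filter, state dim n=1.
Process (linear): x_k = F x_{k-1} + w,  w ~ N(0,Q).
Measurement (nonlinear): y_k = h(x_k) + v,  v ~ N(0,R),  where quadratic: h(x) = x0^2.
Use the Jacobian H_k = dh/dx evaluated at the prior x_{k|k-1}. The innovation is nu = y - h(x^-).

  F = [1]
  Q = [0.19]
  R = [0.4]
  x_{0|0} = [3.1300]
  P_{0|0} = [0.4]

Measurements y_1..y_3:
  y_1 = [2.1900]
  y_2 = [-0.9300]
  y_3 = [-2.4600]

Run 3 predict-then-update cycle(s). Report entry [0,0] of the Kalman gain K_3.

K[0,0] = 0.3551

step 1: x^-=[3.1300]  P^-=[0.5900]  H_jac=[6.2600]  S=[23.5207]  K=[0.1570]  nu=[-7.6069]  x^+=[1.9355]  P^+=[0.0100]
step 2: x^-=[1.9355]  P^-=[0.2000]  H_jac=[3.8710]  S=[3.3975]  K=[0.2279]  nu=[-4.6762]  x^+=[0.8697]  P^+=[0.0236]
step 3: x^-=[0.8697]  P^-=[0.2136]  H_jac=[1.7395]  S=[1.0461]  K=[0.3551]  nu=[-3.2164]  x^+=[-0.2724]  P^+=[0.0817]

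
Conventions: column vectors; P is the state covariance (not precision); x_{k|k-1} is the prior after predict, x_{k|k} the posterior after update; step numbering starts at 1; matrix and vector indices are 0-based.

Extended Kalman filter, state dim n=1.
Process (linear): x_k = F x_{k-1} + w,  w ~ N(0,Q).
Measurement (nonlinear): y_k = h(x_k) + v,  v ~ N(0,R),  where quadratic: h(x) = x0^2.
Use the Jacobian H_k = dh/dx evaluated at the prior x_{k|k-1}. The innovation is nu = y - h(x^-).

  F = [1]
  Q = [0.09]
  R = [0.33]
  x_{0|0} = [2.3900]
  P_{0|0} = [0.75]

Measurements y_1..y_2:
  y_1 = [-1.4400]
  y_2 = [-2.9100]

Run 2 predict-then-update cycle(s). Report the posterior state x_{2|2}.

x_post = [-0.1353]

step 1: x^-=[2.3900]  P^-=[0.8400]  H_jac=[4.7800]  S=[19.5227]  K=[0.2057]  nu=[-7.1521]  x^+=[0.9190]  P^+=[0.0142]
step 2: x^-=[0.9190]  P^-=[0.1042]  H_jac=[1.8381]  S=[0.6820]  K=[0.2808]  nu=[-3.7546]  x^+=[-0.1353]  P^+=[0.0504]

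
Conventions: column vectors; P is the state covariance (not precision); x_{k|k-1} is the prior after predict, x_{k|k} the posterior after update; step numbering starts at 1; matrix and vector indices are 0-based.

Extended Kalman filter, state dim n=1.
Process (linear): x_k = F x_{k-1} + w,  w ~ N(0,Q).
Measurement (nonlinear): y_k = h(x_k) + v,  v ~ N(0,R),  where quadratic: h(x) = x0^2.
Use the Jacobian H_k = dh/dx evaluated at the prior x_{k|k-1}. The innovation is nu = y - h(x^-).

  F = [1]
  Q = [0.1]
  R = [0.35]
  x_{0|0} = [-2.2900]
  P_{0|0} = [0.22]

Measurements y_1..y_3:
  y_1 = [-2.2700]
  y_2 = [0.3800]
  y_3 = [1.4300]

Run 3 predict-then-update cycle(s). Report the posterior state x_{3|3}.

step 1: x^-=[-2.2900]  P^-=[0.3200]  H_jac=[-4.5800]  S=[7.0624]  K=[-0.2075]  nu=[-7.5141]  x^+=[-0.7307]  P^+=[0.0159]
step 2: x^-=[-0.7307]  P^-=[0.1159]  H_jac=[-1.4613]  S=[0.5974]  K=[-0.2834]  nu=[-0.1539]  x^+=[-0.6871]  P^+=[0.0679]
step 3: x^-=[-0.6871]  P^-=[0.1679]  H_jac=[-1.3741]  S=[0.6670]  K=[-0.3459]  nu=[0.9579]  x^+=[-1.0184]  P^+=[0.0881]

x_post = [-1.0184]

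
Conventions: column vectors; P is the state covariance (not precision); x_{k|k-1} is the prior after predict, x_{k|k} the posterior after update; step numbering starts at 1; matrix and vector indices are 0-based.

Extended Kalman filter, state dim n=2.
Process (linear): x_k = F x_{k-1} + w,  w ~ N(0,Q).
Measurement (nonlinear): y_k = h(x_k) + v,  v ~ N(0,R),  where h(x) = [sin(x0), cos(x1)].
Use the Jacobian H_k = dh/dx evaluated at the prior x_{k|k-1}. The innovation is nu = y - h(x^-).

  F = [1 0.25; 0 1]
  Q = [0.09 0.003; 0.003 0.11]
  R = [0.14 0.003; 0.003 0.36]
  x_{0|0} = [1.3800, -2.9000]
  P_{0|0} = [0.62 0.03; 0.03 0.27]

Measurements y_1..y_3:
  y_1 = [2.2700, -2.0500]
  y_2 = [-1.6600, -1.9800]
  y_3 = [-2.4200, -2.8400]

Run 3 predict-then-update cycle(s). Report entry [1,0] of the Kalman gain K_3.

step 1: x^-=[0.6550, -2.9000]  P^-=[0.7419 0.1005; 0.1005 0.3800]  H_jac=[0.7930 0.0000; 0.0000 0.2392]  S=[0.6066 0.0221; 0.0221 0.3818]  K=[0.9697 0.0069; 0.1230 0.2310]  nu=[1.6608, -1.0790]  x^+=[2.2580, -2.9450]  P^+=[0.1712 0.0226; 0.0226 0.3492]
step 2: x^-=[1.5217, -2.9450]  P^-=[0.2943 0.1129; 0.1129 0.4592]  H_jac=[0.0490 0.0000; 0.0000 0.1953]  S=[0.1407 0.0041; 0.0041 0.3775]  K=[0.1009 0.0573; 0.0325 0.2372]  nu=[-2.6588, -0.9993]  x^+=[1.1962, -3.2684]  P^+=[0.2916 0.1072; 0.1072 0.4377]
step 3: x^-=[0.3791, -3.2684]  P^-=[0.4626 0.2196; 0.2196 0.5477]  H_jac=[0.9290 0.0000; 0.0000 -0.1264]  S=[0.5392 -0.0228; -0.0228 0.3688]  K=[0.7958 -0.0261; 0.3714 -0.1648]  nu=[-2.7901, -1.8480]  x^+=[-1.7931, -4.0000]  P^+=[0.1198 0.0554; 0.0554 0.4605]

K[1,0] = 0.3714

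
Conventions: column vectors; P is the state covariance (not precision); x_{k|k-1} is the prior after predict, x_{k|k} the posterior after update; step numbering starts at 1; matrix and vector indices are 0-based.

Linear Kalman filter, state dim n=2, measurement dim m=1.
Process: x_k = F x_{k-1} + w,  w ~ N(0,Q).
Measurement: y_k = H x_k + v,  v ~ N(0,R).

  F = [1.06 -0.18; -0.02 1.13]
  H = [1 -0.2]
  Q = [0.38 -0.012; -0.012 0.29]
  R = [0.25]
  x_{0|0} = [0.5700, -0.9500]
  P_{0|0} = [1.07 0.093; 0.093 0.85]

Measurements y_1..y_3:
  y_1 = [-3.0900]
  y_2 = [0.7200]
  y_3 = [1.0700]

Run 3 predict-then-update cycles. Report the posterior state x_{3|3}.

x_post = [0.3338, -2.5121]

step 1: x^-=[0.7752, -1.0849]  P^-=[1.5743 -0.0958; -0.0958 1.3716]  S=[1.9175]  K=[0.8310; -0.1930]  nu=[-4.0822]  x^+=[-2.6171, -0.2969]  P^+=[0.2501 0.2118; 0.2118 1.3001]
step 2: x^-=[-2.7207, -0.2831]  P^-=[0.6223 -0.0273; -0.0273 1.9407]  S=[0.9609]  K=[0.6534; -0.4324]  nu=[3.3841]  x^+=[-0.5097, -1.7463]  P^+=[0.2122 0.2441; 0.2441 1.7610]
step 3: x^-=[-0.2260, -1.9631]  P^-=[0.5823 -0.0814; -0.0814 2.5277]  S=[0.9660]  K=[0.6197; -0.6076]  nu=[0.9033]  x^+=[0.3338, -2.5121]  P^+=[0.2114 0.2823; 0.2823 2.1711]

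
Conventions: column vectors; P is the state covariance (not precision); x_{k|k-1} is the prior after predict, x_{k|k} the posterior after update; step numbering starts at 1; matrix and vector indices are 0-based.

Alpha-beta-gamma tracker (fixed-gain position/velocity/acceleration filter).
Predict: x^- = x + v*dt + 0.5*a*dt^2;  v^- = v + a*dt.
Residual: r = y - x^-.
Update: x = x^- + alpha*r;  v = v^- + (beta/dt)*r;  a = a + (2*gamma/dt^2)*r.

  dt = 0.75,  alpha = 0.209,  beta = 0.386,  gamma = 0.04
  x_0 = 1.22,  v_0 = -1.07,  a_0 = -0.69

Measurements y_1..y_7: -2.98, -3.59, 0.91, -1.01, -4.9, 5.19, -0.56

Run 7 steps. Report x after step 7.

step 1: x_pred=0.2234  r=-3.2034  x^+=-0.4461  v^+=-3.2362  a^+=-1.1456
step 2: x_pred=-3.1954  r=-0.3946  x^+=-3.2779  v^+=-4.2985  a^+=-1.2017
step 3: x_pred=-6.8397  r=7.7497  x^+=-5.2200  v^+=-1.2112  a^+=-0.0995
step 4: x_pred=-6.1565  r=5.1465  x^+=-5.0808  v^+=1.3628  a^+=0.6324
step 5: x_pred=-3.8809  r=-1.0191  x^+=-4.0939  v^+=1.3126  a^+=0.4875
step 6: x_pred=-2.9723  r=8.1623  x^+=-1.2664  v^+=5.8791  a^+=1.6483
step 7: x_pred=3.6065  r=-4.1665  x^+=2.7357  v^+=4.9710  a^+=1.0558

x_post = 2.7357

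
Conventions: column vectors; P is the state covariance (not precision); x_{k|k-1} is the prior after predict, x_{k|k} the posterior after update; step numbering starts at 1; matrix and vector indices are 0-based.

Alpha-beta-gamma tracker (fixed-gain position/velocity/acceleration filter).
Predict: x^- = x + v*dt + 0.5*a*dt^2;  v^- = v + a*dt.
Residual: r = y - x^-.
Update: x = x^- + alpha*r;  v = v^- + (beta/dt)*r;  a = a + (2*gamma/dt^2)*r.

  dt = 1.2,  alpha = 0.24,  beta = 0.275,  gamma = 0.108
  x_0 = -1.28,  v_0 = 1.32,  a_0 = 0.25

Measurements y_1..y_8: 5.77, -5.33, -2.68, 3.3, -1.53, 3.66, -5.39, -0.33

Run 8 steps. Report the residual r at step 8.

resid = 7.6157

step 1: x_pred=0.4840  r=5.2860  x^+=1.7526  v^+=2.8314  a^+=1.0429
step 2: x_pred=5.9012  r=-11.2312  x^+=3.2057  v^+=1.5090  a^+=-0.6418
step 3: x_pred=4.5545  r=-7.2345  x^+=2.8182  v^+=-0.9190  a^+=-1.7269
step 4: x_pred=0.4720  r=2.8280  x^+=1.1507  v^+=-2.3432  a^+=-1.3027
step 5: x_pred=-2.5991  r=1.0691  x^+=-2.3425  v^+=-3.6615  a^+=-1.1424
step 6: x_pred=-7.5589  r=11.2189  x^+=-4.8664  v^+=-2.4614  a^+=0.5405
step 7: x_pred=-7.4309  r=2.0409  x^+=-6.9411  v^+=-1.3451  a^+=0.8466
step 8: x_pred=-7.9457  r=7.6157  x^+=-6.1179  v^+=1.4160  a^+=1.9889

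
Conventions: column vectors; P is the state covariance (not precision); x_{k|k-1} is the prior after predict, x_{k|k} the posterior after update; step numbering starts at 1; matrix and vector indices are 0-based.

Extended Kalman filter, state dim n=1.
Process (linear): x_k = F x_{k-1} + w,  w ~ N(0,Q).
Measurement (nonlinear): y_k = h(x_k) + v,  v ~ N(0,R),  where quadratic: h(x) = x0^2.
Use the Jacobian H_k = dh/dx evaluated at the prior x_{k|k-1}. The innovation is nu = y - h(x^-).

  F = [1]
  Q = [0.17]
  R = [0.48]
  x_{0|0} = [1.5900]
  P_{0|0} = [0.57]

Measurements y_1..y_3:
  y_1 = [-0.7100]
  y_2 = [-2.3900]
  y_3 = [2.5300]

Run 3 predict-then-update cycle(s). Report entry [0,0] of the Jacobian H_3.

step 1: x^-=[1.5900]  P^-=[0.7400]  H_jac=[3.1800]  S=[7.9632]  K=[0.2955]  nu=[-3.2381]  x^+=[0.6331]  P^+=[0.0446]
step 2: x^-=[0.6331]  P^-=[0.2146]  H_jac=[1.2662]  S=[0.8241]  K=[0.3297]  nu=[-2.7908]  x^+=[-0.2872]  P^+=[0.1250]
step 3: x^-=[-0.2872]  P^-=[0.2950]  H_jac=[-0.5743]  S=[0.5773]  K=[-0.2935]  nu=[2.4475]  x^+=[-1.0054]  P^+=[0.2453]

H_jac[0,0] = -0.5743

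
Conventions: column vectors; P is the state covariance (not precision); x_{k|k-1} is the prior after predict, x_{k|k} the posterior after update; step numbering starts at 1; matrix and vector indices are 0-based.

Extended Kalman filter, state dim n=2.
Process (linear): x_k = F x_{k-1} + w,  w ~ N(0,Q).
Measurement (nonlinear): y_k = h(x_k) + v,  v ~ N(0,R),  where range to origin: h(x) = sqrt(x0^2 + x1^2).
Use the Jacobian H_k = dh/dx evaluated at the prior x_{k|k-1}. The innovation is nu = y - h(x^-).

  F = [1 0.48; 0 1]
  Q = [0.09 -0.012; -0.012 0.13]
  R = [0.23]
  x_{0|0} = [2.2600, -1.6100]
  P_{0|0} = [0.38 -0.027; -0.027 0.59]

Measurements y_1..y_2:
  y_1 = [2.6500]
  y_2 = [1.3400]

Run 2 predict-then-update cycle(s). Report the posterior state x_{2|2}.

step 1: x^-=[1.4872, -1.6100]  P^-=[0.5800 0.2442; 0.2442 0.7200]  H_jac=[0.6785 -0.7346]  S=[0.6421]  K=[0.3336; -0.5656]  nu=[0.4582]  x^+=[1.6400, -1.8692]  P^+=[0.5086 0.3653; 0.3653 0.5146]
step 2: x^-=[0.7428, -1.8692]  P^-=[1.0679 0.6003; 0.6003 0.6446]  H_jac=[0.3693 -0.9293]  S=[0.5202]  K=[-0.3143; -0.7252]  nu=[-0.6714]  x^+=[0.9539, -1.3823]  P^+=[1.0165 0.4818; 0.4818 0.3710]

x_post = [0.9539, -1.3823]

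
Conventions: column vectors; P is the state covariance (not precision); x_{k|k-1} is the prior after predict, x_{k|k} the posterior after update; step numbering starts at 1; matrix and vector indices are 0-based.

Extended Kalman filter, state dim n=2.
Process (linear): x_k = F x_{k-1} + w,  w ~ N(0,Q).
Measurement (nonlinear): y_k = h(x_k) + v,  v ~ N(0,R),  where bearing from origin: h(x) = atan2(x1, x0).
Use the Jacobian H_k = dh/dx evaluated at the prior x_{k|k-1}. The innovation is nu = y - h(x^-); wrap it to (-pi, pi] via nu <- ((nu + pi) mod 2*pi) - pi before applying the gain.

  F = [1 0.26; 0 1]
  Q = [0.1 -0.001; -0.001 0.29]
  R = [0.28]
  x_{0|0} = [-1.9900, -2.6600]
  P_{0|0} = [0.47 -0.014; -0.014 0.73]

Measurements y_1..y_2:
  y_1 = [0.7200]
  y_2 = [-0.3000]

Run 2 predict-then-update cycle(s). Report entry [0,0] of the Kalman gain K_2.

K[0,0] = 0.2824

step 1: x^-=[-2.6816, -2.6600]  P^-=[0.6121 0.1748; 0.1748 1.0200]  H_jac=[0.1864 -0.1880]  S=[0.3251]  K=[0.2500; -0.4895]  nu=[3.0802]  x^+=[-1.9116, -4.1679]  P^+=[0.5918 0.2146; 0.2146 0.9421]
step 2: x^-=[-2.9952, -4.1679]  P^-=[0.8670 0.4585; 0.4585 1.2321]  H_jac=[0.1582 -0.1137]  S=[0.3011]  K=[0.2824; -0.2243]  nu=[1.8939]  x^+=[-2.4604, -4.5927]  P^+=[0.8430 0.4776; 0.4776 1.2169]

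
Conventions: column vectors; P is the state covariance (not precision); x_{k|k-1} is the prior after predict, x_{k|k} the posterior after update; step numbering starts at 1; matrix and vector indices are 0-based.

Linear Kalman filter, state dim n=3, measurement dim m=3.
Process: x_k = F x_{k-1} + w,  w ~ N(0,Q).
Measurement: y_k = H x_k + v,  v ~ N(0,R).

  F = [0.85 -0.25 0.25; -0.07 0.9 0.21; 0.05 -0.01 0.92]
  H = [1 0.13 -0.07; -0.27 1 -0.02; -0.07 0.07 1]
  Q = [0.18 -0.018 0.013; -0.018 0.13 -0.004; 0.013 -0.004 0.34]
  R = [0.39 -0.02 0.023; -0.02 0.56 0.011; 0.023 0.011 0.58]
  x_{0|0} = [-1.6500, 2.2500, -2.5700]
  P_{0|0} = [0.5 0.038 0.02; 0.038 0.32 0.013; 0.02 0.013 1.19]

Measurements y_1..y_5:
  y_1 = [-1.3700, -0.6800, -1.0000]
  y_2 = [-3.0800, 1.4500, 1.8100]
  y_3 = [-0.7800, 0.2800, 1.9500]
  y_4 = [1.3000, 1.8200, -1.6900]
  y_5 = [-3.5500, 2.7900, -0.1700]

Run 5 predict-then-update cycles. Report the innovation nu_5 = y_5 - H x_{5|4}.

innov = [-3.1509, 1.8310, 0.0940]

step 1: x^-=[-2.6075, 1.6008, -2.4694]  P^-=[0.6263 -0.0221 0.3208; -0.0221 0.4437 0.2327; 0.3208 0.2327 1.3501]  S=[0.9756 -0.1681 0.2388; -0.1681 1.0559 0.1750; 0.2388 0.1750 1.9232]  K=[0.5774 -0.1087 0.0814; 0.0693 0.4173 0.0913; 0.0977 0.0147 0.6853]  nu=[0.8565, -3.0342, 1.1748]  x^+=[-1.6874, 0.5013, -1.6252]  P^+=[0.2354 -0.0064 0.0762; -0.0064 0.2324 0.0424; 0.0762 0.0424 0.4023]
step 2: x^-=[-1.9660, 0.2280, -1.5846]  P^-=[0.4196 -0.0486 0.1669; -0.0486 0.3518 0.1015; 0.1669 0.1015 0.6873]  S=[0.7810 -0.1411 0.1262; -0.1411 0.9666 0.0906; 0.1262 0.0906 1.2624]  K=[0.4844 -0.1064 0.0655; 0.0434 0.3750 0.0713; 0.0843 0.0065 0.5319]  nu=[-1.2546, 0.6595, 3.2410]  x^+=[-2.4316, 0.6520, 0.0380]  P^+=[0.1987 -0.0137 0.0628; -0.0137 0.2069 0.0310; 0.0628 0.0310 0.3128]
step 3: x^-=[-2.2203, 0.7650, -0.0931]  P^-=[0.3847 -0.0552 0.1369; -0.0552 0.3239 0.0755; 0.1369 0.0755 0.6105]  S=[0.7482 -0.1397 0.0999; -0.1397 0.9405 0.0723; 0.0999 0.0723 1.1859]  K=[0.4640 -0.1074 0.0569; 0.0344 0.3591 0.0613; 0.0714 -0.0002 0.5051]  nu=[1.3344, -1.0864, 1.8342]  x^+=[-1.3801, 0.5332, 0.9289]  P^+=[0.1905 -0.0162 0.0570; -0.0162 0.1972 0.0253; 0.0570 0.0253 0.2968]
step 4: x^-=[-1.0741, 0.7715, 0.7803]  P^-=[0.3765 -0.0573 0.1296; -0.0573 0.3137 0.0680; 0.1296 0.0680 0.5965]  S=[0.7404 -0.1404 0.0930; -0.1404 0.9310 0.0664; 0.0930 0.0664 1.1719]  K=[0.4588 -0.1082 0.0544; 0.0309 0.3526 0.0578; 0.0672 -0.0029 0.5002]  nu=[2.3284, 0.7741, -2.5995]  x^+=[-0.2309, 0.9662, -0.3657]  P^+=[0.1885 -0.0172 0.0553; -0.0172 0.1933 0.0234; 0.0553 0.0234 0.2939]
step 5: x^-=[-0.5293, 0.8090, -0.3577]  P^-=[0.3745 -0.0578 0.1279; -0.0578 0.3098 0.0659; 0.1279 0.0659 0.5939]  S=[0.7385 -0.1407 0.0913; -0.1407 0.9273 0.0645; 0.0913 0.0645 1.1691]  K=[0.4575 -0.1084 0.0538; 0.0297 0.3501 0.0568; 0.0661 -0.0037 0.4993]  nu=[-3.1509, 1.8310, 0.0940]  x^+=[-2.1643, 1.3617, -0.5258]  P^+=[0.1879 -0.0174 0.0549; -0.0174 0.1918 0.0228; 0.0549 0.0228 0.2933]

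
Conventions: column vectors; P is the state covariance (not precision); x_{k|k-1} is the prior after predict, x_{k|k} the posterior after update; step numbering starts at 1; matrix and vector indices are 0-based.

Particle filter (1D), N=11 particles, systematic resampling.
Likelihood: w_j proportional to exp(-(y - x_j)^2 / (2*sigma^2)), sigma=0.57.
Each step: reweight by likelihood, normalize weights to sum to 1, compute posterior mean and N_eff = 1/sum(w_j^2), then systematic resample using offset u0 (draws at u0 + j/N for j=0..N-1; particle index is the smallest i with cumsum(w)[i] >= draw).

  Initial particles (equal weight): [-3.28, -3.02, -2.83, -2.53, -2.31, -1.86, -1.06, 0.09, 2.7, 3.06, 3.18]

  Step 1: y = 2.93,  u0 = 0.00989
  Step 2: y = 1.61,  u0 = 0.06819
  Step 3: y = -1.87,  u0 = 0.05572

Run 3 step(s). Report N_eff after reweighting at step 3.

N_eff = 8.0223

step 1: w=[0.0000, 0.0000, 0.0000, 0.0000, 0.0000, 0.0000, 0.0000, 0.0000, 0.3287, 0.3474, 0.3239]  mean=2.9805  Neff=2.9972  idx=[8, 8, 8, 8, 9, 9, 9, 9, 10, 10, 10]
step 2: w=[0.1852, 0.1852, 0.1852, 0.1852, 0.0453, 0.0453, 0.0453, 0.0453, 0.0260, 0.0260, 0.0260]  mean=2.8027  Neff=6.7830  idx=[0, 0, 1, 1, 2, 2, 3, 3, 5, 7, 10]
step 3: w=[0.1248, 0.1248, 0.1248, 0.1248, 0.1248, 0.1248, 0.1248, 0.1248, 0.0006, 0.0006, 0.0001]  mean=2.7005  Neff=8.0223  idx=[0, 1, 1, 2, 3, 4, 4, 5, 6, 7, 7]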